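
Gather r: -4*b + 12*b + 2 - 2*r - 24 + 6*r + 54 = 8*b + 4*r + 32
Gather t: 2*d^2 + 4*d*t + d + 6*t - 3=2*d^2 + d + t*(4*d + 6) - 3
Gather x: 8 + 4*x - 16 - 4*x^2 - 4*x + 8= -4*x^2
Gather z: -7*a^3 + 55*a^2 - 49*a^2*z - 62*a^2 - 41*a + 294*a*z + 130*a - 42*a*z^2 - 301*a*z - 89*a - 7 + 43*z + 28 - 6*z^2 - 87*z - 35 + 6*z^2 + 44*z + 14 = -7*a^3 - 7*a^2 - 42*a*z^2 + z*(-49*a^2 - 7*a)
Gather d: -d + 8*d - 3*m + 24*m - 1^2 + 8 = 7*d + 21*m + 7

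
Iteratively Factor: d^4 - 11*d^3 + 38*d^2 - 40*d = (d - 2)*(d^3 - 9*d^2 + 20*d) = (d - 5)*(d - 2)*(d^2 - 4*d) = (d - 5)*(d - 4)*(d - 2)*(d)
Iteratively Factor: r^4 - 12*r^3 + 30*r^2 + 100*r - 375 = (r + 3)*(r^3 - 15*r^2 + 75*r - 125) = (r - 5)*(r + 3)*(r^2 - 10*r + 25) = (r - 5)^2*(r + 3)*(r - 5)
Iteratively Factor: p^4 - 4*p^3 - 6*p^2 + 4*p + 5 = (p - 1)*(p^3 - 3*p^2 - 9*p - 5) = (p - 5)*(p - 1)*(p^2 + 2*p + 1) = (p - 5)*(p - 1)*(p + 1)*(p + 1)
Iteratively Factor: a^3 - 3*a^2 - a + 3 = (a - 1)*(a^2 - 2*a - 3) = (a - 3)*(a - 1)*(a + 1)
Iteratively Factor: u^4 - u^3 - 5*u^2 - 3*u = (u)*(u^3 - u^2 - 5*u - 3) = u*(u + 1)*(u^2 - 2*u - 3) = u*(u - 3)*(u + 1)*(u + 1)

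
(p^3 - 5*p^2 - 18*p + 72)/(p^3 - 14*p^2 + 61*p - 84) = (p^2 - 2*p - 24)/(p^2 - 11*p + 28)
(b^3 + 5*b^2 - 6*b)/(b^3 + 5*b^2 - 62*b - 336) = b*(b - 1)/(b^2 - b - 56)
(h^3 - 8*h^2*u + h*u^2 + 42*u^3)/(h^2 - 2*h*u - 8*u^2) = (-h^2 + 10*h*u - 21*u^2)/(-h + 4*u)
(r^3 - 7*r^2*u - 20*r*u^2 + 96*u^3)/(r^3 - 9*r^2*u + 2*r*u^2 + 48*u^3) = (r + 4*u)/(r + 2*u)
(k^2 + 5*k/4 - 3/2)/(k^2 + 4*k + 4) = (k - 3/4)/(k + 2)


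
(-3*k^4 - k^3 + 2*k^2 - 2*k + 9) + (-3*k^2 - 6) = -3*k^4 - k^3 - k^2 - 2*k + 3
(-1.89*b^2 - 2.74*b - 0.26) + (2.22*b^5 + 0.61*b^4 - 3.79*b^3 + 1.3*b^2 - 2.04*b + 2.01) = 2.22*b^5 + 0.61*b^4 - 3.79*b^3 - 0.59*b^2 - 4.78*b + 1.75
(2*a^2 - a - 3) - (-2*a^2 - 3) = 4*a^2 - a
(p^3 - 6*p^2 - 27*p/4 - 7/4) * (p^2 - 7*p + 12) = p^5 - 13*p^4 + 189*p^3/4 - 53*p^2/2 - 275*p/4 - 21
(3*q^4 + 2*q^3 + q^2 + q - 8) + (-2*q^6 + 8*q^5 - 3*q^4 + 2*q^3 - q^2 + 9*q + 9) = -2*q^6 + 8*q^5 + 4*q^3 + 10*q + 1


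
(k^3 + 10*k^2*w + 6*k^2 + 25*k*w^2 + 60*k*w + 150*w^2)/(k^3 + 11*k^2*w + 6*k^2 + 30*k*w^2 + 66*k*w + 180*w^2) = (k + 5*w)/(k + 6*w)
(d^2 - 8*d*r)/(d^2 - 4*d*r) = (d - 8*r)/(d - 4*r)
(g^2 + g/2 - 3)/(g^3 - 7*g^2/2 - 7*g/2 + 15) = (2*g - 3)/(2*g^2 - 11*g + 15)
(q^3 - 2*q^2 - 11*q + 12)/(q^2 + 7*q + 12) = (q^2 - 5*q + 4)/(q + 4)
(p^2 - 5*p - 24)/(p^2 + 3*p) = (p - 8)/p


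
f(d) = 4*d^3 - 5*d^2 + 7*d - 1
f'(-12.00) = 1855.00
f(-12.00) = -7717.00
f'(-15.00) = 2857.00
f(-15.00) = -14731.00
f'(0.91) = 7.84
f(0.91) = 4.24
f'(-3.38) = 177.89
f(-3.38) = -236.24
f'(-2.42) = 101.48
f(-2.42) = -103.91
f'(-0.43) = 13.52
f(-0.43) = -5.25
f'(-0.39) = 12.73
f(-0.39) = -4.73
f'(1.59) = 21.44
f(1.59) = 13.57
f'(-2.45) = 103.53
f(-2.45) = -106.99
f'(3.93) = 153.04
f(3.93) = 192.08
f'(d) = 12*d^2 - 10*d + 7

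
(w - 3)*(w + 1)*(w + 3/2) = w^3 - w^2/2 - 6*w - 9/2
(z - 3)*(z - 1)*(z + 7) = z^3 + 3*z^2 - 25*z + 21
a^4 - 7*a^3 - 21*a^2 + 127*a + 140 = (a - 7)*(a - 5)*(a + 1)*(a + 4)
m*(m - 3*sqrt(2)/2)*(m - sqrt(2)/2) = m^3 - 2*sqrt(2)*m^2 + 3*m/2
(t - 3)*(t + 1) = t^2 - 2*t - 3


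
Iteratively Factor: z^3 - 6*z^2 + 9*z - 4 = (z - 4)*(z^2 - 2*z + 1) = (z - 4)*(z - 1)*(z - 1)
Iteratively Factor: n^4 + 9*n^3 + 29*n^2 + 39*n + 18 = (n + 3)*(n^3 + 6*n^2 + 11*n + 6) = (n + 3)^2*(n^2 + 3*n + 2) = (n + 1)*(n + 3)^2*(n + 2)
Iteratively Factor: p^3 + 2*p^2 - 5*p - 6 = (p + 1)*(p^2 + p - 6) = (p - 2)*(p + 1)*(p + 3)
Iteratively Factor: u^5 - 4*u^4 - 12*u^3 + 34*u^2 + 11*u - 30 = (u + 1)*(u^4 - 5*u^3 - 7*u^2 + 41*u - 30) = (u - 2)*(u + 1)*(u^3 - 3*u^2 - 13*u + 15) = (u - 5)*(u - 2)*(u + 1)*(u^2 + 2*u - 3) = (u - 5)*(u - 2)*(u + 1)*(u + 3)*(u - 1)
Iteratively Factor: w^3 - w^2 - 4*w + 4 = (w + 2)*(w^2 - 3*w + 2) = (w - 1)*(w + 2)*(w - 2)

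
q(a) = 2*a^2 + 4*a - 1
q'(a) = 4*a + 4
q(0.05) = -0.80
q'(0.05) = 4.20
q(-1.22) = -2.90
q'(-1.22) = -0.88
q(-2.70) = 2.78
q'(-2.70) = -6.80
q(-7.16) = 72.89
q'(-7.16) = -24.64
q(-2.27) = 0.23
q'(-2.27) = -5.08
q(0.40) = 0.92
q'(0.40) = 5.60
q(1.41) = 8.62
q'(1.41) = 9.64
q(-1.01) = -3.00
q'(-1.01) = -0.04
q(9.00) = 197.00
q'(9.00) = 40.00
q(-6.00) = 47.00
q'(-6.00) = -20.00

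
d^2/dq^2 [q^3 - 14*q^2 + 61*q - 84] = 6*q - 28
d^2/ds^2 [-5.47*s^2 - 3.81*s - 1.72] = -10.9400000000000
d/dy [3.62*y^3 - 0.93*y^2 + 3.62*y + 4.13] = 10.86*y^2 - 1.86*y + 3.62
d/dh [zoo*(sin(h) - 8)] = zoo*cos(h)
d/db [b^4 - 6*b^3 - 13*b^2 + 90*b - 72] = 4*b^3 - 18*b^2 - 26*b + 90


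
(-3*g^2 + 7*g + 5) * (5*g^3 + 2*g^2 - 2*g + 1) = -15*g^5 + 29*g^4 + 45*g^3 - 7*g^2 - 3*g + 5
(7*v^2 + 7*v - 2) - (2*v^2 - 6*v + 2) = 5*v^2 + 13*v - 4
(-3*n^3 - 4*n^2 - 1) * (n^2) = -3*n^5 - 4*n^4 - n^2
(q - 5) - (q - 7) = 2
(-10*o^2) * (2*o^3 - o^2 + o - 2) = -20*o^5 + 10*o^4 - 10*o^3 + 20*o^2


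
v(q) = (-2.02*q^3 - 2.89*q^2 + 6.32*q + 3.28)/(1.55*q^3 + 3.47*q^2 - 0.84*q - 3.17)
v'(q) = (-6.06*q^2 - 5.78*q + 6.32)/(1.55*q^3 + 3.47*q^2 - 0.84*q - 3.17) + (-4.65*q^2 - 6.94*q + 0.84)*(-2.02*q^3 - 2.89*q^2 + 6.32*q + 3.28)/(1.55*q^3 + 3.47*q^2 - 0.84*q - 3.17)^2 = (-2.5299*q^4 - 16.1984*q^3 - 15.5446*q^2 - 4.4406*q - 17.2792)/(2.4025*q^6 + 10.757*q^5 + 9.4369*q^4 - 15.6566*q^3 - 21.2942*q^2 + 5.3256*q + 10.0489)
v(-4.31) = -1.42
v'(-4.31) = 0.04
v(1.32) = 0.36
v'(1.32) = -3.35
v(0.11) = -1.22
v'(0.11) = -1.74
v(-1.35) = -11.69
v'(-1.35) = -36.26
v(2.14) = -0.62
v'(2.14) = -0.45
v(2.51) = -0.75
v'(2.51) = -0.29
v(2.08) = -0.59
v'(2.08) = -0.50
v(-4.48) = -1.43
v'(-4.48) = 0.03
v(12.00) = -1.21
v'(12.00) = -0.01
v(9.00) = -1.18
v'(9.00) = -0.02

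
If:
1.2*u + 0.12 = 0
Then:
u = -0.10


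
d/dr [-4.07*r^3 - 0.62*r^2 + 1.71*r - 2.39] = -12.21*r^2 - 1.24*r + 1.71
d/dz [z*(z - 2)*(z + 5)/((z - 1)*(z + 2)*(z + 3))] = (z^4 + 22*z^3 + 25*z^2 - 36*z + 60)/(z^6 + 8*z^5 + 18*z^4 - 4*z^3 - 47*z^2 - 12*z + 36)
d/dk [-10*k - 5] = -10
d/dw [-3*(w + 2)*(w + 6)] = -6*w - 24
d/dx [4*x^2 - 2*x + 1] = 8*x - 2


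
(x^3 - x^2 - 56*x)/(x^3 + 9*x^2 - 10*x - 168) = x*(x - 8)/(x^2 + 2*x - 24)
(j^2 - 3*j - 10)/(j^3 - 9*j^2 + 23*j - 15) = (j + 2)/(j^2 - 4*j + 3)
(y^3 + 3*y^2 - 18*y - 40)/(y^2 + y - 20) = y + 2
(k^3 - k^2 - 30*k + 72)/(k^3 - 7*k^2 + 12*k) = (k + 6)/k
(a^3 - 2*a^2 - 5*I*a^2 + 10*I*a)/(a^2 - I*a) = (a^2 - 2*a - 5*I*a + 10*I)/(a - I)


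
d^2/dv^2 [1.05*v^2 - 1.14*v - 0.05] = 2.10000000000000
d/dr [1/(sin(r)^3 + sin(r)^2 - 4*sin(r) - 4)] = (-3*sin(r)^2 - 2*sin(r) + 4)*cos(r)/(sin(r)^3 + sin(r)^2 - 4*sin(r) - 4)^2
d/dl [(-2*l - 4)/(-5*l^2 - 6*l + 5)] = 2*(5*l^2 + 6*l - 2*(l + 2)*(5*l + 3) - 5)/(5*l^2 + 6*l - 5)^2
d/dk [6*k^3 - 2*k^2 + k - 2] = 18*k^2 - 4*k + 1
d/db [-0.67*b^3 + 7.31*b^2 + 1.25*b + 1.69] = -2.01*b^2 + 14.62*b + 1.25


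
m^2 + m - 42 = (m - 6)*(m + 7)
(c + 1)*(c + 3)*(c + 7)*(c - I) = c^4 + 11*c^3 - I*c^3 + 31*c^2 - 11*I*c^2 + 21*c - 31*I*c - 21*I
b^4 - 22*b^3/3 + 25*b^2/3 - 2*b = b*(b - 6)*(b - 1)*(b - 1/3)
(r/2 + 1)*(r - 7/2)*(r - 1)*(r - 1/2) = r^4/2 - 3*r^3/2 - 17*r^2/8 + 39*r/8 - 7/4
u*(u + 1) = u^2 + u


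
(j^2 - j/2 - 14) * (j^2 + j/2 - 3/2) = j^4 - 63*j^2/4 - 25*j/4 + 21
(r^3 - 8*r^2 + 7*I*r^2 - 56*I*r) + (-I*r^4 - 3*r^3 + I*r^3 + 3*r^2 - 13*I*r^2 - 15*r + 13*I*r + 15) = -I*r^4 - 2*r^3 + I*r^3 - 5*r^2 - 6*I*r^2 - 15*r - 43*I*r + 15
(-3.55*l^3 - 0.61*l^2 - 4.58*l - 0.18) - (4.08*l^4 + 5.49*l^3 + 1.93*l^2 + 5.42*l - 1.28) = -4.08*l^4 - 9.04*l^3 - 2.54*l^2 - 10.0*l + 1.1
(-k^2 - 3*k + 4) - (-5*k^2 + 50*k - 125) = 4*k^2 - 53*k + 129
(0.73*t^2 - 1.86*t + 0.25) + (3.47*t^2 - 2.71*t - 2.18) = 4.2*t^2 - 4.57*t - 1.93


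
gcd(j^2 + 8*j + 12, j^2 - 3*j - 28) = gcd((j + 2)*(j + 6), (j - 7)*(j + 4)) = 1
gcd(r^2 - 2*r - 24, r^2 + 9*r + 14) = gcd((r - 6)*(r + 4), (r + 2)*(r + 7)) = 1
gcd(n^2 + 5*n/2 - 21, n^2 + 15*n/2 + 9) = n + 6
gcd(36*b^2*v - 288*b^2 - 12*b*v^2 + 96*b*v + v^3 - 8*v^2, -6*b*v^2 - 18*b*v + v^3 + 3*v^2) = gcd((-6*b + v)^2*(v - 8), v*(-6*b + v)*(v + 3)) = -6*b + v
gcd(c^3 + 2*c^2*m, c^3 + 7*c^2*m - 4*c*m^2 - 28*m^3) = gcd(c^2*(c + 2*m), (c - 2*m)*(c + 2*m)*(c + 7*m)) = c + 2*m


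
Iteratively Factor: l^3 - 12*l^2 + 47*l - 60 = (l - 5)*(l^2 - 7*l + 12) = (l - 5)*(l - 3)*(l - 4)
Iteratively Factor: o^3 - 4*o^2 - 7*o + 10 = (o + 2)*(o^2 - 6*o + 5) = (o - 1)*(o + 2)*(o - 5)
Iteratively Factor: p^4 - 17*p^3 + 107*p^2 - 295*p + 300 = (p - 4)*(p^3 - 13*p^2 + 55*p - 75) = (p - 5)*(p - 4)*(p^2 - 8*p + 15) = (p - 5)*(p - 4)*(p - 3)*(p - 5)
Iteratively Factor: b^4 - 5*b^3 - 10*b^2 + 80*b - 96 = (b - 2)*(b^3 - 3*b^2 - 16*b + 48) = (b - 4)*(b - 2)*(b^2 + b - 12) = (b - 4)*(b - 3)*(b - 2)*(b + 4)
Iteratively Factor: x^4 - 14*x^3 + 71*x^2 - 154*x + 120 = (x - 5)*(x^3 - 9*x^2 + 26*x - 24) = (x - 5)*(x - 2)*(x^2 - 7*x + 12) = (x - 5)*(x - 3)*(x - 2)*(x - 4)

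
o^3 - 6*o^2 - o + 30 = (o - 5)*(o - 3)*(o + 2)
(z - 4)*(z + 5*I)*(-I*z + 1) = -I*z^3 + 6*z^2 + 4*I*z^2 - 24*z + 5*I*z - 20*I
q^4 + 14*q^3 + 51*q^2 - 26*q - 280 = (q - 2)*(q + 4)*(q + 5)*(q + 7)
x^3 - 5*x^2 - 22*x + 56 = (x - 7)*(x - 2)*(x + 4)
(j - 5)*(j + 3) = j^2 - 2*j - 15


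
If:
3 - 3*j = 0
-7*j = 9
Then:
No Solution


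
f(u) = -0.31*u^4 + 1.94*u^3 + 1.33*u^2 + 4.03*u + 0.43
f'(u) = -1.24*u^3 + 5.82*u^2 + 2.66*u + 4.03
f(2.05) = 25.52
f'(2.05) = 23.26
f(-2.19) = -29.52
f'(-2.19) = 39.14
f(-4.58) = -312.91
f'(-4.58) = 233.06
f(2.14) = 27.66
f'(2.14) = 24.22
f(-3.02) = -78.83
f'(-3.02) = 83.23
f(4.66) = 98.22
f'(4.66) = 17.33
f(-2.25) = -31.95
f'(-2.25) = 41.63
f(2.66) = 41.55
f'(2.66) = 28.95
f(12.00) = -2835.53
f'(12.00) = -1268.69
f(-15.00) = -22002.02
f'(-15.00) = 5458.63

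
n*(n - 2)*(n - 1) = n^3 - 3*n^2 + 2*n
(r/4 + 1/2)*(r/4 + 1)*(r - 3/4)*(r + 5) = r^4/16 + 41*r^3/64 + 119*r^2/64 + 23*r/32 - 15/8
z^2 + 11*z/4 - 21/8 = (z - 3/4)*(z + 7/2)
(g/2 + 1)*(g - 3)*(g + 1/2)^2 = g^4/2 - 27*g^2/8 - 25*g/8 - 3/4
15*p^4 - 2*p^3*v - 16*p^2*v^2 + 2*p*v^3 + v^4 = (-3*p + v)*(-p + v)*(p + v)*(5*p + v)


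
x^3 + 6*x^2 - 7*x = x*(x - 1)*(x + 7)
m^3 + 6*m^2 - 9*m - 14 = (m - 2)*(m + 1)*(m + 7)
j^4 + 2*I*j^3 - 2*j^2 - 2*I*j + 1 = (j - 1)*(j + 1)*(j + I)^2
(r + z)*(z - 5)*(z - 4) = r*z^2 - 9*r*z + 20*r + z^3 - 9*z^2 + 20*z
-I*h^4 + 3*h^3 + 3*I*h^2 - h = h*(h + I)^2*(-I*h + 1)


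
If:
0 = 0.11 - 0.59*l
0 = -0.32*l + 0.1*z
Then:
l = 0.19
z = 0.60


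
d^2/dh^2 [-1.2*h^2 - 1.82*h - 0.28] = -2.40000000000000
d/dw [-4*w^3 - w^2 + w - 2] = -12*w^2 - 2*w + 1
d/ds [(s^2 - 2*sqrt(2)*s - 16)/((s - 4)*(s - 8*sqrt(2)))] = (2*(s - 4)*(s - 8*sqrt(2))*(s - sqrt(2)) + (s - 4)*(-s^2 + 2*sqrt(2)*s + 16) + (s - 8*sqrt(2))*(-s^2 + 2*sqrt(2)*s + 16))/((s - 4)^2*(s - 8*sqrt(2))^2)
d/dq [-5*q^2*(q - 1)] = 5*q*(2 - 3*q)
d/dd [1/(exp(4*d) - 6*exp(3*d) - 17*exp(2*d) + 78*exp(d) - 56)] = (-4*exp(3*d) + 18*exp(2*d) + 34*exp(d) - 78)*exp(d)/(-exp(4*d) + 6*exp(3*d) + 17*exp(2*d) - 78*exp(d) + 56)^2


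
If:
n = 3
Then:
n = 3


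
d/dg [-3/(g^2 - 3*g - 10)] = 3*(2*g - 3)/(-g^2 + 3*g + 10)^2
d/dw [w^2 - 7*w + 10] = 2*w - 7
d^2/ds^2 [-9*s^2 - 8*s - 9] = -18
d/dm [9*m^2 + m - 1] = 18*m + 1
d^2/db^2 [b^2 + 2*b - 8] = 2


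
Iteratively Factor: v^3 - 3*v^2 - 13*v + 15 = (v - 5)*(v^2 + 2*v - 3) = (v - 5)*(v - 1)*(v + 3)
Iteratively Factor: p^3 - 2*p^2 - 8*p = (p)*(p^2 - 2*p - 8) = p*(p - 4)*(p + 2)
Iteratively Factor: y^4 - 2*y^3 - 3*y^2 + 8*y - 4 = (y - 2)*(y^3 - 3*y + 2) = (y - 2)*(y + 2)*(y^2 - 2*y + 1) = (y - 2)*(y - 1)*(y + 2)*(y - 1)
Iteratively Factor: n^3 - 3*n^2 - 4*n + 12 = (n - 2)*(n^2 - n - 6) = (n - 2)*(n + 2)*(n - 3)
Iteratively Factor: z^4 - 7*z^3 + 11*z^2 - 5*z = (z - 5)*(z^3 - 2*z^2 + z) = z*(z - 5)*(z^2 - 2*z + 1) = z*(z - 5)*(z - 1)*(z - 1)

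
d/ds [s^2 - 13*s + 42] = 2*s - 13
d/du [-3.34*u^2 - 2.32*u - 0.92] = -6.68*u - 2.32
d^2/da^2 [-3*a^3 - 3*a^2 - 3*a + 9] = -18*a - 6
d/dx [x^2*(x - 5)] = x*(3*x - 10)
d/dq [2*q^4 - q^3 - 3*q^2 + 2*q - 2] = 8*q^3 - 3*q^2 - 6*q + 2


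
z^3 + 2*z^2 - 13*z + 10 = (z - 2)*(z - 1)*(z + 5)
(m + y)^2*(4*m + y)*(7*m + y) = 28*m^4 + 67*m^3*y + 51*m^2*y^2 + 13*m*y^3 + y^4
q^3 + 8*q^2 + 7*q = q*(q + 1)*(q + 7)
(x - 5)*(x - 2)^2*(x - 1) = x^4 - 10*x^3 + 33*x^2 - 44*x + 20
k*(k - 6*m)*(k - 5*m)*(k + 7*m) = k^4 - 4*k^3*m - 47*k^2*m^2 + 210*k*m^3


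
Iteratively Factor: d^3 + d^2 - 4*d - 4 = (d - 2)*(d^2 + 3*d + 2) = (d - 2)*(d + 1)*(d + 2)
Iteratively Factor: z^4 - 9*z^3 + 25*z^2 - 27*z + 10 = (z - 1)*(z^3 - 8*z^2 + 17*z - 10) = (z - 2)*(z - 1)*(z^2 - 6*z + 5) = (z - 2)*(z - 1)^2*(z - 5)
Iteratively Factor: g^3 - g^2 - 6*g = (g - 3)*(g^2 + 2*g) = g*(g - 3)*(g + 2)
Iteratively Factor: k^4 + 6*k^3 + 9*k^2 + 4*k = (k + 1)*(k^3 + 5*k^2 + 4*k) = (k + 1)*(k + 4)*(k^2 + k) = k*(k + 1)*(k + 4)*(k + 1)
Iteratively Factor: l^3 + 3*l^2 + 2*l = (l + 1)*(l^2 + 2*l) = l*(l + 1)*(l + 2)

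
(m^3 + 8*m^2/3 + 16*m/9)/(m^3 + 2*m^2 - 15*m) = (9*m^2 + 24*m + 16)/(9*(m^2 + 2*m - 15))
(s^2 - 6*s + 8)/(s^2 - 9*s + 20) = (s - 2)/(s - 5)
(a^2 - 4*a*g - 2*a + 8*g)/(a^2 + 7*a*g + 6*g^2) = (a^2 - 4*a*g - 2*a + 8*g)/(a^2 + 7*a*g + 6*g^2)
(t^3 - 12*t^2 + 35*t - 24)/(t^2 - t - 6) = (t^2 - 9*t + 8)/(t + 2)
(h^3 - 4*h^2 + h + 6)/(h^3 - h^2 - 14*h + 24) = (h + 1)/(h + 4)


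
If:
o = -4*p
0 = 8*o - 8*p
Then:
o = 0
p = 0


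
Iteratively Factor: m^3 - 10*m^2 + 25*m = (m - 5)*(m^2 - 5*m) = m*(m - 5)*(m - 5)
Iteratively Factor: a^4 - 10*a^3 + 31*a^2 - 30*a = (a)*(a^3 - 10*a^2 + 31*a - 30) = a*(a - 3)*(a^2 - 7*a + 10) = a*(a - 3)*(a - 2)*(a - 5)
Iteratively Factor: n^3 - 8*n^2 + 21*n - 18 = (n - 2)*(n^2 - 6*n + 9) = (n - 3)*(n - 2)*(n - 3)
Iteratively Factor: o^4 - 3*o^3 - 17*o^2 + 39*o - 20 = (o - 1)*(o^3 - 2*o^2 - 19*o + 20) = (o - 1)*(o + 4)*(o^2 - 6*o + 5) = (o - 5)*(o - 1)*(o + 4)*(o - 1)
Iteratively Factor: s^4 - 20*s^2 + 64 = (s + 2)*(s^3 - 2*s^2 - 16*s + 32) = (s + 2)*(s + 4)*(s^2 - 6*s + 8) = (s - 2)*(s + 2)*(s + 4)*(s - 4)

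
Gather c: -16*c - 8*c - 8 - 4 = -24*c - 12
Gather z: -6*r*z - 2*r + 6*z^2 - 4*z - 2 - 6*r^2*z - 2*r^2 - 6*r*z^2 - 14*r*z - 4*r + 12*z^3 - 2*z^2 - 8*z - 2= -2*r^2 - 6*r + 12*z^3 + z^2*(4 - 6*r) + z*(-6*r^2 - 20*r - 12) - 4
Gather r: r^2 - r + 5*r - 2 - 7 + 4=r^2 + 4*r - 5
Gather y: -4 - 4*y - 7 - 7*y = -11*y - 11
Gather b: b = b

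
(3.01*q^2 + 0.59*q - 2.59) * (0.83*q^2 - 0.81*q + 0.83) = 2.4983*q^4 - 1.9484*q^3 - 0.1293*q^2 + 2.5876*q - 2.1497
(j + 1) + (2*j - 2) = 3*j - 1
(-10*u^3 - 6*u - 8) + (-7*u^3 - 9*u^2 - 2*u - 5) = -17*u^3 - 9*u^2 - 8*u - 13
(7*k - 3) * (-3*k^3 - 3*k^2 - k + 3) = -21*k^4 - 12*k^3 + 2*k^2 + 24*k - 9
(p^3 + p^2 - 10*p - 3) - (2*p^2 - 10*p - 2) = p^3 - p^2 - 1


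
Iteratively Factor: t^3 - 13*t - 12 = (t + 1)*(t^2 - t - 12) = (t + 1)*(t + 3)*(t - 4)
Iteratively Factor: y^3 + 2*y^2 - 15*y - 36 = (y + 3)*(y^2 - y - 12) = (y - 4)*(y + 3)*(y + 3)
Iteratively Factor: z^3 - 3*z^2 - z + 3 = (z - 1)*(z^2 - 2*z - 3) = (z - 3)*(z - 1)*(z + 1)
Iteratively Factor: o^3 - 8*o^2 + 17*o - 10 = (o - 2)*(o^2 - 6*o + 5) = (o - 5)*(o - 2)*(o - 1)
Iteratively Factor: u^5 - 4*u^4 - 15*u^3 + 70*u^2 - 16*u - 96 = (u - 4)*(u^4 - 15*u^2 + 10*u + 24) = (u - 4)*(u + 1)*(u^3 - u^2 - 14*u + 24) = (u - 4)*(u - 2)*(u + 1)*(u^2 + u - 12) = (u - 4)*(u - 2)*(u + 1)*(u + 4)*(u - 3)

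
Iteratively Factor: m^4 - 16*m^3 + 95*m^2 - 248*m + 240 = (m - 3)*(m^3 - 13*m^2 + 56*m - 80) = (m - 5)*(m - 3)*(m^2 - 8*m + 16) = (m - 5)*(m - 4)*(m - 3)*(m - 4)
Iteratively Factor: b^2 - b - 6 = (b - 3)*(b + 2)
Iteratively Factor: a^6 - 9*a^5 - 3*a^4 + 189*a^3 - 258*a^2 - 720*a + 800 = (a - 5)*(a^5 - 4*a^4 - 23*a^3 + 74*a^2 + 112*a - 160) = (a - 5)^2*(a^4 + a^3 - 18*a^2 - 16*a + 32) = (a - 5)^2*(a + 2)*(a^3 - a^2 - 16*a + 16) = (a - 5)^2*(a - 4)*(a + 2)*(a^2 + 3*a - 4) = (a - 5)^2*(a - 4)*(a + 2)*(a + 4)*(a - 1)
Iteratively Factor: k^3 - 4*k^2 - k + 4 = (k + 1)*(k^2 - 5*k + 4) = (k - 1)*(k + 1)*(k - 4)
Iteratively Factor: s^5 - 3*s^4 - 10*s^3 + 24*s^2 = (s + 3)*(s^4 - 6*s^3 + 8*s^2) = s*(s + 3)*(s^3 - 6*s^2 + 8*s) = s^2*(s + 3)*(s^2 - 6*s + 8) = s^2*(s - 2)*(s + 3)*(s - 4)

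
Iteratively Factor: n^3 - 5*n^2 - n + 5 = (n + 1)*(n^2 - 6*n + 5) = (n - 5)*(n + 1)*(n - 1)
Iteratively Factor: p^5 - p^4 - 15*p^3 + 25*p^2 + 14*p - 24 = (p + 4)*(p^4 - 5*p^3 + 5*p^2 + 5*p - 6) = (p - 1)*(p + 4)*(p^3 - 4*p^2 + p + 6) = (p - 3)*(p - 1)*(p + 4)*(p^2 - p - 2) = (p - 3)*(p - 1)*(p + 1)*(p + 4)*(p - 2)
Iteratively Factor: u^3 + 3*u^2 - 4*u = (u + 4)*(u^2 - u) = (u - 1)*(u + 4)*(u)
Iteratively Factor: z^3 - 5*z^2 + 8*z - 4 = (z - 1)*(z^2 - 4*z + 4) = (z - 2)*(z - 1)*(z - 2)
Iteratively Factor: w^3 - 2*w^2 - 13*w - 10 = (w - 5)*(w^2 + 3*w + 2) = (w - 5)*(w + 1)*(w + 2)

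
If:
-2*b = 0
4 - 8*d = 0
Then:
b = 0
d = 1/2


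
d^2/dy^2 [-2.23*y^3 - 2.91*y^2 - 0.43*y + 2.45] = -13.38*y - 5.82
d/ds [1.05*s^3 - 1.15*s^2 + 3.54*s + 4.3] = 3.15*s^2 - 2.3*s + 3.54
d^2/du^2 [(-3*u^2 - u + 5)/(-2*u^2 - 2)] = (u^3 - 24*u^2 - 3*u + 8)/(u^6 + 3*u^4 + 3*u^2 + 1)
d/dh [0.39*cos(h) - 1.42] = -0.39*sin(h)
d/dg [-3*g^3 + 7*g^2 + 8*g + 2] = -9*g^2 + 14*g + 8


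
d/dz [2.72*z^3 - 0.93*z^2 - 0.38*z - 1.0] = 8.16*z^2 - 1.86*z - 0.38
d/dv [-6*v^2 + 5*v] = 5 - 12*v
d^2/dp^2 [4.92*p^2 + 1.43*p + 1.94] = 9.84000000000000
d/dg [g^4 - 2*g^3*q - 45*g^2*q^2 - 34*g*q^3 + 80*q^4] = 4*g^3 - 6*g^2*q - 90*g*q^2 - 34*q^3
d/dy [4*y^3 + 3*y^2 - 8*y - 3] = 12*y^2 + 6*y - 8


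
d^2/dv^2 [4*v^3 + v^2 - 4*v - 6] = 24*v + 2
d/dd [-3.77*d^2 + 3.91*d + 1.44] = 3.91 - 7.54*d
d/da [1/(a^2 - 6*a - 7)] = 2*(3 - a)/(-a^2 + 6*a + 7)^2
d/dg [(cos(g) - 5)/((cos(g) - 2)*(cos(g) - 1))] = (cos(g)^2 - 10*cos(g) + 13)*sin(g)/((cos(g) - 2)^2*(cos(g) - 1)^2)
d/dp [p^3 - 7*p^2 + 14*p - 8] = 3*p^2 - 14*p + 14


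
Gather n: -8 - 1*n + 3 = -n - 5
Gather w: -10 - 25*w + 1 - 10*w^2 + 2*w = -10*w^2 - 23*w - 9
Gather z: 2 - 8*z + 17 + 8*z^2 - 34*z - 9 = 8*z^2 - 42*z + 10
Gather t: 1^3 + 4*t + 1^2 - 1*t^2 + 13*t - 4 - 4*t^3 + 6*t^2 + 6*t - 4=-4*t^3 + 5*t^2 + 23*t - 6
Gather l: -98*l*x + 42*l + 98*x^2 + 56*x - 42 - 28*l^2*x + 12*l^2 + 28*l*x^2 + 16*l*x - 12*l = l^2*(12 - 28*x) + l*(28*x^2 - 82*x + 30) + 98*x^2 + 56*x - 42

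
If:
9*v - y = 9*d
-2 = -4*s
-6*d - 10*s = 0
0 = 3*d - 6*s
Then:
No Solution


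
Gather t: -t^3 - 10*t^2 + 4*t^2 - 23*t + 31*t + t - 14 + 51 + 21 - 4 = -t^3 - 6*t^2 + 9*t + 54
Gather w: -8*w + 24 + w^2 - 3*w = w^2 - 11*w + 24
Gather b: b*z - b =b*(z - 1)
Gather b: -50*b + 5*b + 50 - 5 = 45 - 45*b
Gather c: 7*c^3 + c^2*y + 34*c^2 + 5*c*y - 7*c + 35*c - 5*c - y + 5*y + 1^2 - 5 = 7*c^3 + c^2*(y + 34) + c*(5*y + 23) + 4*y - 4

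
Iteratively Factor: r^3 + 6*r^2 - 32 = (r + 4)*(r^2 + 2*r - 8) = (r - 2)*(r + 4)*(r + 4)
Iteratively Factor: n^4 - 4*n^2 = (n)*(n^3 - 4*n) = n*(n - 2)*(n^2 + 2*n) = n^2*(n - 2)*(n + 2)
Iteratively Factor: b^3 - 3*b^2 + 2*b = (b - 1)*(b^2 - 2*b) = (b - 2)*(b - 1)*(b)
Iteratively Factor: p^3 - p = (p)*(p^2 - 1) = p*(p + 1)*(p - 1)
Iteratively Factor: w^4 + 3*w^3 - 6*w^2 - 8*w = (w - 2)*(w^3 + 5*w^2 + 4*w) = (w - 2)*(w + 4)*(w^2 + w) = (w - 2)*(w + 1)*(w + 4)*(w)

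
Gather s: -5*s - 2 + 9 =7 - 5*s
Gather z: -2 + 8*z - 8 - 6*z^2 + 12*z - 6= -6*z^2 + 20*z - 16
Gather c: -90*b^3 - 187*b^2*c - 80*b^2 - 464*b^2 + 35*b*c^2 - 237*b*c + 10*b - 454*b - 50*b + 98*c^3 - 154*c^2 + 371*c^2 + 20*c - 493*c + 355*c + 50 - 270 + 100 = -90*b^3 - 544*b^2 - 494*b + 98*c^3 + c^2*(35*b + 217) + c*(-187*b^2 - 237*b - 118) - 120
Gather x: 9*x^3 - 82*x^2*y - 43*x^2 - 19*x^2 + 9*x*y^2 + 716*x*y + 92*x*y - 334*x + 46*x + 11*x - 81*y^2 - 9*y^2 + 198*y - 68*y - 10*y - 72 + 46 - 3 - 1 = 9*x^3 + x^2*(-82*y - 62) + x*(9*y^2 + 808*y - 277) - 90*y^2 + 120*y - 30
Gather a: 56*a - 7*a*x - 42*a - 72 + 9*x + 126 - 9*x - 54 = a*(14 - 7*x)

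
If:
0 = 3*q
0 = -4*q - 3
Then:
No Solution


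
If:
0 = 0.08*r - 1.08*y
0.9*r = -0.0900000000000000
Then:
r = -0.10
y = -0.01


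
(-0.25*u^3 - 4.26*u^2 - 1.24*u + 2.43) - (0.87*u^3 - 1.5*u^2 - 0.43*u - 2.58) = -1.12*u^3 - 2.76*u^2 - 0.81*u + 5.01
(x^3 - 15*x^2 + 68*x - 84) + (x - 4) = x^3 - 15*x^2 + 69*x - 88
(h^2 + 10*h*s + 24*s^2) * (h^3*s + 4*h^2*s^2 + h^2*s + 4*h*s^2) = h^5*s + 14*h^4*s^2 + h^4*s + 64*h^3*s^3 + 14*h^3*s^2 + 96*h^2*s^4 + 64*h^2*s^3 + 96*h*s^4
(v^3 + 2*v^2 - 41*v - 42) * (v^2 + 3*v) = v^5 + 5*v^4 - 35*v^3 - 165*v^2 - 126*v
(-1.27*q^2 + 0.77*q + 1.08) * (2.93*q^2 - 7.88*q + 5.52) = -3.7211*q^4 + 12.2637*q^3 - 9.9136*q^2 - 4.26*q + 5.9616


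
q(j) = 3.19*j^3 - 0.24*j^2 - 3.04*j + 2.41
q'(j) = 9.57*j^2 - 0.48*j - 3.04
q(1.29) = 4.94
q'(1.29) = 12.27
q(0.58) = 1.19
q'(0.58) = -0.10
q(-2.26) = -28.77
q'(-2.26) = 46.92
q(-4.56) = -291.19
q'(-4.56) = 198.14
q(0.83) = 1.55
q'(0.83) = 3.15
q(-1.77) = -10.65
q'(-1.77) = 27.79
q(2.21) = 28.95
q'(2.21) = 42.64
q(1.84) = 15.88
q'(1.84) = 28.48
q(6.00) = 664.57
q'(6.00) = 338.60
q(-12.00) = -5507.99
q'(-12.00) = 1380.80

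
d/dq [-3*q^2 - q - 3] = -6*q - 1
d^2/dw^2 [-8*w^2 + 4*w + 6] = -16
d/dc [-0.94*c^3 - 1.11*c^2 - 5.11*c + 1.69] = -2.82*c^2 - 2.22*c - 5.11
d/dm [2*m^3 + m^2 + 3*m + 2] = 6*m^2 + 2*m + 3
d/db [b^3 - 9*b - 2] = 3*b^2 - 9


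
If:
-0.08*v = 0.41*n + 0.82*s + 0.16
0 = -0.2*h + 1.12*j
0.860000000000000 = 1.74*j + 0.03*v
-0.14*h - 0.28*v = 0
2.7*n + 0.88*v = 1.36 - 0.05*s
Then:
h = 2.91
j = 0.52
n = 0.99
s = -0.55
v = -1.45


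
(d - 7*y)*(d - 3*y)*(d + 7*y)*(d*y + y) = d^4*y - 3*d^3*y^2 + d^3*y - 49*d^2*y^3 - 3*d^2*y^2 + 147*d*y^4 - 49*d*y^3 + 147*y^4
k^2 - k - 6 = (k - 3)*(k + 2)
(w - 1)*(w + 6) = w^2 + 5*w - 6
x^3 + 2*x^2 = x^2*(x + 2)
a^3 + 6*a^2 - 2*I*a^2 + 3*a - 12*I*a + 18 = (a + 6)*(a - 3*I)*(a + I)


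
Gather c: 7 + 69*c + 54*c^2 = 54*c^2 + 69*c + 7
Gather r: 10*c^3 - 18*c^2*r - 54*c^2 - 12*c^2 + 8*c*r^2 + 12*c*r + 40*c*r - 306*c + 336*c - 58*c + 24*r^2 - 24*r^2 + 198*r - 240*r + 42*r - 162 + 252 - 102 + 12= 10*c^3 - 66*c^2 + 8*c*r^2 - 28*c + r*(-18*c^2 + 52*c)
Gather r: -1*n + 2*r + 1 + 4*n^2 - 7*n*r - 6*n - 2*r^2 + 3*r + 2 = 4*n^2 - 7*n - 2*r^2 + r*(5 - 7*n) + 3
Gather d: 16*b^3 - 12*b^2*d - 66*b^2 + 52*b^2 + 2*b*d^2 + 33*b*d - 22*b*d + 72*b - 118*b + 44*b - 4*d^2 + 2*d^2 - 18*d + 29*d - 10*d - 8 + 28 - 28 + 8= 16*b^3 - 14*b^2 - 2*b + d^2*(2*b - 2) + d*(-12*b^2 + 11*b + 1)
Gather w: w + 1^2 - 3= w - 2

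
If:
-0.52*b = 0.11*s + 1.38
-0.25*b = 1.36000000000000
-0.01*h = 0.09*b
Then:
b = -5.44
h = 48.96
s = 13.17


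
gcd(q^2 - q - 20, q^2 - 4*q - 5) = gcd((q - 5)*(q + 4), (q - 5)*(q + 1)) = q - 5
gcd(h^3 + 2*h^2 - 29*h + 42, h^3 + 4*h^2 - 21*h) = h^2 + 4*h - 21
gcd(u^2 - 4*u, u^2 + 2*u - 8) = 1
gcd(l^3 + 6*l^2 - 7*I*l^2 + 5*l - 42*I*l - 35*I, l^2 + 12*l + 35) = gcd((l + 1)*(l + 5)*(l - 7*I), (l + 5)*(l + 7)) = l + 5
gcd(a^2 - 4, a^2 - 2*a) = a - 2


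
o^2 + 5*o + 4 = (o + 1)*(o + 4)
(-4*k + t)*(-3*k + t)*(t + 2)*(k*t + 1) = 12*k^3*t^2 + 24*k^3*t - 7*k^2*t^3 - 14*k^2*t^2 + 12*k^2*t + 24*k^2 + k*t^4 + 2*k*t^3 - 7*k*t^2 - 14*k*t + t^3 + 2*t^2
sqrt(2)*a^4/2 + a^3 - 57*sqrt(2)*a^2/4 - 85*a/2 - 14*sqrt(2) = (a - 4*sqrt(2))*(a + sqrt(2))*(a + 7*sqrt(2)/2)*(sqrt(2)*a/2 + 1/2)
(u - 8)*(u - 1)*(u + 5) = u^3 - 4*u^2 - 37*u + 40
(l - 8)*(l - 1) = l^2 - 9*l + 8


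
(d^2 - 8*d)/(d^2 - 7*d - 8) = d/(d + 1)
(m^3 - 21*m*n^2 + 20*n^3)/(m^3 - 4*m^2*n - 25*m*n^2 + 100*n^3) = (m - n)/(m - 5*n)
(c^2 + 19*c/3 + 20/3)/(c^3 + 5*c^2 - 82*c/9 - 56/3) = 3*(c + 5)/(3*c^2 + 11*c - 42)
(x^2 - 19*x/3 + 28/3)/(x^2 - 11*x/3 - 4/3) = (3*x - 7)/(3*x + 1)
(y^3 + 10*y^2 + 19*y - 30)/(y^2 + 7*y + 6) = (y^2 + 4*y - 5)/(y + 1)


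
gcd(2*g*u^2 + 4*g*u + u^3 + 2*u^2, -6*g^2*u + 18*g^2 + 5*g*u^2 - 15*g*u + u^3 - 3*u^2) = 1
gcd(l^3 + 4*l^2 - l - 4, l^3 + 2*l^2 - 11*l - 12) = l^2 + 5*l + 4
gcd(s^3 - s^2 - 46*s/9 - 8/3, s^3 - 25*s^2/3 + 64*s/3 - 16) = s - 3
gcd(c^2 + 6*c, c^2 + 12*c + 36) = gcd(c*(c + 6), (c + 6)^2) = c + 6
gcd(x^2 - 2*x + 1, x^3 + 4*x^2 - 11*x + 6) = x^2 - 2*x + 1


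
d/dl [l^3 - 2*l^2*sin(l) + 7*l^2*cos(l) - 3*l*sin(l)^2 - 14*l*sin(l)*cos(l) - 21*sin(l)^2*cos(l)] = -7*l^2*sin(l) - 2*l^2*cos(l) + 3*l^2 - 4*l*sin(l) - 3*l*sin(2*l) + 14*l*cos(l) - 14*l*cos(2*l) + 21*sin(l)/4 - 7*sin(2*l) - 63*sin(3*l)/4 + 3*cos(2*l)/2 - 3/2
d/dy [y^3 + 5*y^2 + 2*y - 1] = 3*y^2 + 10*y + 2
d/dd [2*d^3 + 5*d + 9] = 6*d^2 + 5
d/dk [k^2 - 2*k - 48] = 2*k - 2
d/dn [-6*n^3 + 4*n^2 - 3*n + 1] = -18*n^2 + 8*n - 3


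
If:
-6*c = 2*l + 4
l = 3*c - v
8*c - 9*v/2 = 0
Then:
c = -9/19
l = -11/19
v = -16/19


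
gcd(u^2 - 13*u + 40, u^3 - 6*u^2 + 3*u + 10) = u - 5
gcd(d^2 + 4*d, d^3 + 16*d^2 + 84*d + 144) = d + 4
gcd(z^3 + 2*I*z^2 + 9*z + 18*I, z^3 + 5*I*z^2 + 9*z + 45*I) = z^2 + 9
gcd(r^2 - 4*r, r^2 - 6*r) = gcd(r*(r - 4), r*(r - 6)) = r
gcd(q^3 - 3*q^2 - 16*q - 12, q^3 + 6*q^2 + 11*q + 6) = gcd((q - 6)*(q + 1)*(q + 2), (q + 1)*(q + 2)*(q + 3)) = q^2 + 3*q + 2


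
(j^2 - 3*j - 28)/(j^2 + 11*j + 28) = (j - 7)/(j + 7)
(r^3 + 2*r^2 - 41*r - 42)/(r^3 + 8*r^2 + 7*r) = (r - 6)/r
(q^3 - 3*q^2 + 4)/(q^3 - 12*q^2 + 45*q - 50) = (q^2 - q - 2)/(q^2 - 10*q + 25)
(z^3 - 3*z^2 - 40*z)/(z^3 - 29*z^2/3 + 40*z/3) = 3*(z + 5)/(3*z - 5)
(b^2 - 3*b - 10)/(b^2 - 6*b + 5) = (b + 2)/(b - 1)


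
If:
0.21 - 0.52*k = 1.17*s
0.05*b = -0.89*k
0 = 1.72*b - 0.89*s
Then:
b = 0.09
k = -0.01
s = 0.18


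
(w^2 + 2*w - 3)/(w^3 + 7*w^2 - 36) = (w - 1)/(w^2 + 4*w - 12)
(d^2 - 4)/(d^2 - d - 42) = (4 - d^2)/(-d^2 + d + 42)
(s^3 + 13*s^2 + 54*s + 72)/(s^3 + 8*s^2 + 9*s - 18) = (s + 4)/(s - 1)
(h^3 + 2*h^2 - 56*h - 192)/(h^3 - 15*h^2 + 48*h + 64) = (h^2 + 10*h + 24)/(h^2 - 7*h - 8)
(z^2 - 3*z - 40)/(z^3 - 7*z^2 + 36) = (z^2 - 3*z - 40)/(z^3 - 7*z^2 + 36)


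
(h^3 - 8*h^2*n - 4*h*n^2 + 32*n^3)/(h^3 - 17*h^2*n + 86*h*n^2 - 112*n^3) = (h + 2*n)/(h - 7*n)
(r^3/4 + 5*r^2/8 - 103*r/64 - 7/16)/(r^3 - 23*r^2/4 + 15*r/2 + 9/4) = (4*r^2 + 9*r - 28)/(16*(r^2 - 6*r + 9))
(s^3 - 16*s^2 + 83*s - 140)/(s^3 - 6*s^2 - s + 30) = (s^2 - 11*s + 28)/(s^2 - s - 6)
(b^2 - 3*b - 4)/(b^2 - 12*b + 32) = (b + 1)/(b - 8)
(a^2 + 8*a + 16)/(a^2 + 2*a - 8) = (a + 4)/(a - 2)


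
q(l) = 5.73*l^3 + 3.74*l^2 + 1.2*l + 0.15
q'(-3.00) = 133.47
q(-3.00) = -124.50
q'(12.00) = 2566.32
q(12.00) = 10454.55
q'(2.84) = 161.09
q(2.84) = 164.98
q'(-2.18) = 66.59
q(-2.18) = -44.06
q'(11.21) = 2245.22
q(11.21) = 8555.41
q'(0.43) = 7.59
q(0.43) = 1.81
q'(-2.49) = 89.15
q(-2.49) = -68.11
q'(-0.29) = 0.48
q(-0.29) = -0.02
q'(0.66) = 13.62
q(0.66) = 4.22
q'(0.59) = 11.60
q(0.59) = 3.34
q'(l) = 17.19*l^2 + 7.48*l + 1.2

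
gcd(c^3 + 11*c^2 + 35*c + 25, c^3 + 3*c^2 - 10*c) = c + 5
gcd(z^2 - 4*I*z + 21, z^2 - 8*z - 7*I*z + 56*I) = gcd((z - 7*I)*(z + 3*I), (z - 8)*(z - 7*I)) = z - 7*I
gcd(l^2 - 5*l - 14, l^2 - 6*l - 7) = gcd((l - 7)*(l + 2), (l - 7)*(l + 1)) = l - 7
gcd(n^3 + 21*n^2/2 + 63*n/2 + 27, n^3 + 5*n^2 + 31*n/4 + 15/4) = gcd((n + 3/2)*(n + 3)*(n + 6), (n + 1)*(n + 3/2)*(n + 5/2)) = n + 3/2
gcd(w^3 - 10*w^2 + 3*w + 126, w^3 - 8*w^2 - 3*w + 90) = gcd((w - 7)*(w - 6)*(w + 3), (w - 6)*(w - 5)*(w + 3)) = w^2 - 3*w - 18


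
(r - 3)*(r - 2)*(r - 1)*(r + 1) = r^4 - 5*r^3 + 5*r^2 + 5*r - 6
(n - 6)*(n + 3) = n^2 - 3*n - 18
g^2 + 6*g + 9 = (g + 3)^2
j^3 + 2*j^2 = j^2*(j + 2)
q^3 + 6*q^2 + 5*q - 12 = (q - 1)*(q + 3)*(q + 4)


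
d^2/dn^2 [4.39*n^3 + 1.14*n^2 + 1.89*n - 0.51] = 26.34*n + 2.28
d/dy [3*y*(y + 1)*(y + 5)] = 9*y^2 + 36*y + 15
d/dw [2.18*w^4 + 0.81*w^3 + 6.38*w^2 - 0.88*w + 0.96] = 8.72*w^3 + 2.43*w^2 + 12.76*w - 0.88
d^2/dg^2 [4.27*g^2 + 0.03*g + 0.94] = 8.54000000000000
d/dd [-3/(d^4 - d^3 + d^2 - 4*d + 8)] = 3*(4*d^3 - 3*d^2 + 2*d - 4)/(d^4 - d^3 + d^2 - 4*d + 8)^2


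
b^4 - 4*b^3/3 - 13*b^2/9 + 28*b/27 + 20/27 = (b - 5/3)*(b - 1)*(b + 2/3)^2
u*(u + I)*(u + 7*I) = u^3 + 8*I*u^2 - 7*u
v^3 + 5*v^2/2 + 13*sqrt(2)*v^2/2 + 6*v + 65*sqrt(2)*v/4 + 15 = (v + 5/2)*(v + sqrt(2)/2)*(v + 6*sqrt(2))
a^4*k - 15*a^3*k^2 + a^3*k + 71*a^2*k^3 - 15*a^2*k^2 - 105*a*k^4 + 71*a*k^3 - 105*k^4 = (a - 7*k)*(a - 5*k)*(a - 3*k)*(a*k + k)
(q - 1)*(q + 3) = q^2 + 2*q - 3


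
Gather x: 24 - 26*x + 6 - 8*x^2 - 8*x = -8*x^2 - 34*x + 30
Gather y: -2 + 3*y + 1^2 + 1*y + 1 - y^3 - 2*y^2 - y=-y^3 - 2*y^2 + 3*y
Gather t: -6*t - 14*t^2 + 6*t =-14*t^2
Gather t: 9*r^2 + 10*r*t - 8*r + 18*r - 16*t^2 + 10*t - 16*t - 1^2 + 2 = 9*r^2 + 10*r - 16*t^2 + t*(10*r - 6) + 1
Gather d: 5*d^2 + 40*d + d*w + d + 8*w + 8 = 5*d^2 + d*(w + 41) + 8*w + 8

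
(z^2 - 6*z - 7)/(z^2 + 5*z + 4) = (z - 7)/(z + 4)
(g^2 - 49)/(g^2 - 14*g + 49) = (g + 7)/(g - 7)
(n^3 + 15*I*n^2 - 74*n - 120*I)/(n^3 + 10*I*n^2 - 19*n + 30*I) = (n + 4*I)/(n - I)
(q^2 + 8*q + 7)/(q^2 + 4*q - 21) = (q + 1)/(q - 3)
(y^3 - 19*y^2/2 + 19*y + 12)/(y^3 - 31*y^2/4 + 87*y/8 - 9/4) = 4*(2*y^2 - 7*y - 4)/(8*y^2 - 14*y + 3)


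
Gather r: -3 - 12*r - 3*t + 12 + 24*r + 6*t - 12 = 12*r + 3*t - 3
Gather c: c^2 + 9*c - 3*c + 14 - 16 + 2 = c^2 + 6*c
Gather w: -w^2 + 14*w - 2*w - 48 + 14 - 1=-w^2 + 12*w - 35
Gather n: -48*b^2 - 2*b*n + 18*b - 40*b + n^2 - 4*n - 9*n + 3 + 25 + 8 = -48*b^2 - 22*b + n^2 + n*(-2*b - 13) + 36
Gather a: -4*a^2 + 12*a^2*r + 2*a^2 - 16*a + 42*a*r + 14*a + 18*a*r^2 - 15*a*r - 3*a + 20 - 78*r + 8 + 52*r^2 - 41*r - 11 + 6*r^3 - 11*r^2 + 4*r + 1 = a^2*(12*r - 2) + a*(18*r^2 + 27*r - 5) + 6*r^3 + 41*r^2 - 115*r + 18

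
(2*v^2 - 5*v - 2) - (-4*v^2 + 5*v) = 6*v^2 - 10*v - 2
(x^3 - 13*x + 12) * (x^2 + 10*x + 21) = x^5 + 10*x^4 + 8*x^3 - 118*x^2 - 153*x + 252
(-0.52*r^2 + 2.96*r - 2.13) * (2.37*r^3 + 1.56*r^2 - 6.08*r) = -1.2324*r^5 + 6.204*r^4 + 2.7311*r^3 - 21.3196*r^2 + 12.9504*r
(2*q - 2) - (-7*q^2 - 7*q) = 7*q^2 + 9*q - 2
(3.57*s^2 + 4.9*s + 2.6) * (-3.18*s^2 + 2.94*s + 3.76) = -11.3526*s^4 - 5.0862*s^3 + 19.5612*s^2 + 26.068*s + 9.776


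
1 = 1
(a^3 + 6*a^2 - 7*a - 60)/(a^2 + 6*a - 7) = (a^3 + 6*a^2 - 7*a - 60)/(a^2 + 6*a - 7)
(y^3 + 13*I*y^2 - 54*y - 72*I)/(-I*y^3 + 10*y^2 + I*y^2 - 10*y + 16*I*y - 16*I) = (I*y^3 - 13*y^2 - 54*I*y + 72)/(y^3 + y^2*(-1 + 10*I) + y*(-16 - 10*I) + 16)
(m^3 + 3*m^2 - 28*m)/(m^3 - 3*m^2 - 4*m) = (m + 7)/(m + 1)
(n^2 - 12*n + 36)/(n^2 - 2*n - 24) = (n - 6)/(n + 4)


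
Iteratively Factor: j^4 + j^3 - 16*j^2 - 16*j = (j)*(j^3 + j^2 - 16*j - 16) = j*(j + 1)*(j^2 - 16) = j*(j + 1)*(j + 4)*(j - 4)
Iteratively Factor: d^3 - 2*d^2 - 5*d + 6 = (d - 3)*(d^2 + d - 2) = (d - 3)*(d + 2)*(d - 1)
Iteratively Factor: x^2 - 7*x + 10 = (x - 2)*(x - 5)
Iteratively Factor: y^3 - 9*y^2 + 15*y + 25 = (y - 5)*(y^2 - 4*y - 5) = (y - 5)^2*(y + 1)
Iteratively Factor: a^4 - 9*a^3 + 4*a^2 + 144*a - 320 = (a - 4)*(a^3 - 5*a^2 - 16*a + 80) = (a - 5)*(a - 4)*(a^2 - 16) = (a - 5)*(a - 4)^2*(a + 4)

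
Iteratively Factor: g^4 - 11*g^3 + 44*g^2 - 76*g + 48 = (g - 2)*(g^3 - 9*g^2 + 26*g - 24) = (g - 2)^2*(g^2 - 7*g + 12) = (g - 4)*(g - 2)^2*(g - 3)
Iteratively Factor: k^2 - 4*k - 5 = (k - 5)*(k + 1)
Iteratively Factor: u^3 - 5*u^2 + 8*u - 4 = (u - 1)*(u^2 - 4*u + 4) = (u - 2)*(u - 1)*(u - 2)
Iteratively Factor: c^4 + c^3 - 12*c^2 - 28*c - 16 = (c + 2)*(c^3 - c^2 - 10*c - 8) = (c - 4)*(c + 2)*(c^2 + 3*c + 2) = (c - 4)*(c + 2)^2*(c + 1)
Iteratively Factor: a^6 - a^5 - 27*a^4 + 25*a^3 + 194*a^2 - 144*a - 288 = (a + 4)*(a^5 - 5*a^4 - 7*a^3 + 53*a^2 - 18*a - 72) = (a - 4)*(a + 4)*(a^4 - a^3 - 11*a^2 + 9*a + 18) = (a - 4)*(a - 3)*(a + 4)*(a^3 + 2*a^2 - 5*a - 6) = (a - 4)*(a - 3)*(a + 1)*(a + 4)*(a^2 + a - 6) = (a - 4)*(a - 3)*(a - 2)*(a + 1)*(a + 4)*(a + 3)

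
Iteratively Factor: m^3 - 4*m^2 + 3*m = (m - 3)*(m^2 - m) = (m - 3)*(m - 1)*(m)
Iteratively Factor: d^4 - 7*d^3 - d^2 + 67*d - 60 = (d - 4)*(d^3 - 3*d^2 - 13*d + 15) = (d - 4)*(d - 1)*(d^2 - 2*d - 15) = (d - 5)*(d - 4)*(d - 1)*(d + 3)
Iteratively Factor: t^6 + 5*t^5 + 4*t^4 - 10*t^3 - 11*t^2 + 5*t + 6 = (t - 1)*(t^5 + 6*t^4 + 10*t^3 - 11*t - 6) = (t - 1)^2*(t^4 + 7*t^3 + 17*t^2 + 17*t + 6) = (t - 1)^2*(t + 1)*(t^3 + 6*t^2 + 11*t + 6) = (t - 1)^2*(t + 1)*(t + 3)*(t^2 + 3*t + 2) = (t - 1)^2*(t + 1)*(t + 2)*(t + 3)*(t + 1)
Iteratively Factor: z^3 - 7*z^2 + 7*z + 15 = (z + 1)*(z^2 - 8*z + 15) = (z - 3)*(z + 1)*(z - 5)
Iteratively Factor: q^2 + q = (q + 1)*(q)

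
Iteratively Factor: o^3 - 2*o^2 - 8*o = (o - 4)*(o^2 + 2*o) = (o - 4)*(o + 2)*(o)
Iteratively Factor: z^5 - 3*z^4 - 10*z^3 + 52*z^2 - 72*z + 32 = (z - 2)*(z^4 - z^3 - 12*z^2 + 28*z - 16) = (z - 2)*(z + 4)*(z^3 - 5*z^2 + 8*z - 4) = (z - 2)^2*(z + 4)*(z^2 - 3*z + 2) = (z - 2)^2*(z - 1)*(z + 4)*(z - 2)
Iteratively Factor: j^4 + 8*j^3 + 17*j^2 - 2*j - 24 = (j + 2)*(j^3 + 6*j^2 + 5*j - 12) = (j - 1)*(j + 2)*(j^2 + 7*j + 12) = (j - 1)*(j + 2)*(j + 3)*(j + 4)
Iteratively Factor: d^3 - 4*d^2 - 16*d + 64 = (d - 4)*(d^2 - 16) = (d - 4)*(d + 4)*(d - 4)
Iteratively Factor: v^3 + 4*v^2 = (v)*(v^2 + 4*v) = v*(v + 4)*(v)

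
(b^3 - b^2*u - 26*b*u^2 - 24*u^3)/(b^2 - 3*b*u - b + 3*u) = (b^3 - b^2*u - 26*b*u^2 - 24*u^3)/(b^2 - 3*b*u - b + 3*u)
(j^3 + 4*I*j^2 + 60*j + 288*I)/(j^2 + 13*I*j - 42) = (j^2 - 2*I*j + 48)/(j + 7*I)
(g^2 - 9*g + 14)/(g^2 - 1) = (g^2 - 9*g + 14)/(g^2 - 1)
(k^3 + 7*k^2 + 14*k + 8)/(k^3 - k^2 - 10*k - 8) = (k + 4)/(k - 4)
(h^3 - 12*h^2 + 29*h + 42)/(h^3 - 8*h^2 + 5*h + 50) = (h^3 - 12*h^2 + 29*h + 42)/(h^3 - 8*h^2 + 5*h + 50)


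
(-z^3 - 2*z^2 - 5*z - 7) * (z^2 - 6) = -z^5 - 2*z^4 + z^3 + 5*z^2 + 30*z + 42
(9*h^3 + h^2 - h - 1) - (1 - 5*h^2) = 9*h^3 + 6*h^2 - h - 2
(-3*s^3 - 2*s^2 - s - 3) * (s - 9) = -3*s^4 + 25*s^3 + 17*s^2 + 6*s + 27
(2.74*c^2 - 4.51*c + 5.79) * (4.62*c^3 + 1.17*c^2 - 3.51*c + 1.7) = 12.6588*c^5 - 17.6304*c^4 + 11.8557*c^3 + 27.2624*c^2 - 27.9899*c + 9.843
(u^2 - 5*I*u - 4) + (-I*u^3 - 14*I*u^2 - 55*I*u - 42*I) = -I*u^3 + u^2 - 14*I*u^2 - 60*I*u - 4 - 42*I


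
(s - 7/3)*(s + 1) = s^2 - 4*s/3 - 7/3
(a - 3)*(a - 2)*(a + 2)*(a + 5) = a^4 + 2*a^3 - 19*a^2 - 8*a + 60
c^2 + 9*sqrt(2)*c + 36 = (c + 3*sqrt(2))*(c + 6*sqrt(2))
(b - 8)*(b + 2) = b^2 - 6*b - 16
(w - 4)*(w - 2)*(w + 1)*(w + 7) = w^4 + 2*w^3 - 33*w^2 + 22*w + 56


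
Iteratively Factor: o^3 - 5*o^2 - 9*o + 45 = (o + 3)*(o^2 - 8*o + 15) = (o - 3)*(o + 3)*(o - 5)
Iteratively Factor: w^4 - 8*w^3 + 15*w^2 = (w)*(w^3 - 8*w^2 + 15*w) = w^2*(w^2 - 8*w + 15) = w^2*(w - 5)*(w - 3)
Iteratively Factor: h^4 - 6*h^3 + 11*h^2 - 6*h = (h - 3)*(h^3 - 3*h^2 + 2*h) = (h - 3)*(h - 1)*(h^2 - 2*h) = h*(h - 3)*(h - 1)*(h - 2)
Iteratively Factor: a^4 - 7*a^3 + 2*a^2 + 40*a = (a - 5)*(a^3 - 2*a^2 - 8*a) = a*(a - 5)*(a^2 - 2*a - 8) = a*(a - 5)*(a + 2)*(a - 4)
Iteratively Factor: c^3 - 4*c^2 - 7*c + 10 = (c + 2)*(c^2 - 6*c + 5) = (c - 1)*(c + 2)*(c - 5)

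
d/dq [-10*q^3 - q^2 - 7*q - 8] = -30*q^2 - 2*q - 7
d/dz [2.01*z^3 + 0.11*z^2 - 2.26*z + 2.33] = 6.03*z^2 + 0.22*z - 2.26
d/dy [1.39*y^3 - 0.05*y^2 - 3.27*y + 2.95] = 4.17*y^2 - 0.1*y - 3.27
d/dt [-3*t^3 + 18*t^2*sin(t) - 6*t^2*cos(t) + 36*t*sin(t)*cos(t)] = 6*t^2*sin(t) + 18*t^2*cos(t) - 9*t^2 + 36*t*sin(t) - 12*t*cos(t) + 36*t*cos(2*t) + 18*sin(2*t)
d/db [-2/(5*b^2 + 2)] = 20*b/(5*b^2 + 2)^2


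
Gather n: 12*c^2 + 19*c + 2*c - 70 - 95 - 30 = 12*c^2 + 21*c - 195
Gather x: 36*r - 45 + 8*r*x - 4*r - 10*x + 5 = 32*r + x*(8*r - 10) - 40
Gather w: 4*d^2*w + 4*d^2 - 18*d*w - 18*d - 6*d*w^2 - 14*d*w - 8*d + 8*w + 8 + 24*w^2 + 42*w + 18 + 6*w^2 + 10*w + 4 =4*d^2 - 26*d + w^2*(30 - 6*d) + w*(4*d^2 - 32*d + 60) + 30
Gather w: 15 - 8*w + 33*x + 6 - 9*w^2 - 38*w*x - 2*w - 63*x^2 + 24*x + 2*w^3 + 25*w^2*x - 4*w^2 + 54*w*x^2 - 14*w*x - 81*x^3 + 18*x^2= 2*w^3 + w^2*(25*x - 13) + w*(54*x^2 - 52*x - 10) - 81*x^3 - 45*x^2 + 57*x + 21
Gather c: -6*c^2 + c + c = -6*c^2 + 2*c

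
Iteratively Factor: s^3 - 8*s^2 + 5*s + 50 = (s + 2)*(s^2 - 10*s + 25) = (s - 5)*(s + 2)*(s - 5)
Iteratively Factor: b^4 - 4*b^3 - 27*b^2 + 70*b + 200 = (b + 2)*(b^3 - 6*b^2 - 15*b + 100) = (b - 5)*(b + 2)*(b^2 - b - 20) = (b - 5)*(b + 2)*(b + 4)*(b - 5)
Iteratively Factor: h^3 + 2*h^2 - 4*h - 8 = (h + 2)*(h^2 - 4) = (h + 2)^2*(h - 2)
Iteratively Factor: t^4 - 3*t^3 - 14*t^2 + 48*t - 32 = (t - 4)*(t^3 + t^2 - 10*t + 8) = (t - 4)*(t - 2)*(t^2 + 3*t - 4) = (t - 4)*(t - 2)*(t - 1)*(t + 4)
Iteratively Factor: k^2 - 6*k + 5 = (k - 1)*(k - 5)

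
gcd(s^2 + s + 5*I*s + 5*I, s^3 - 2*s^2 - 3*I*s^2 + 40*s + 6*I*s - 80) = s + 5*I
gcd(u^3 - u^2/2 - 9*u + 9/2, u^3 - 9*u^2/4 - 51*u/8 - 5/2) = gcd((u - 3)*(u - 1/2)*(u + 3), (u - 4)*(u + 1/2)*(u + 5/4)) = 1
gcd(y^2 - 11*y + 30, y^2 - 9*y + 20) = y - 5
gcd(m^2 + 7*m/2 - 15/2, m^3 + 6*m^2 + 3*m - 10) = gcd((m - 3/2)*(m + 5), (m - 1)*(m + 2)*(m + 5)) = m + 5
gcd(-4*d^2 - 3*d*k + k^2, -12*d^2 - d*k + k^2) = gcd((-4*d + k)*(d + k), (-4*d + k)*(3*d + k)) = 4*d - k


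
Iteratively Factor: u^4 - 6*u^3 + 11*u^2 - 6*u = (u - 1)*(u^3 - 5*u^2 + 6*u) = (u - 3)*(u - 1)*(u^2 - 2*u) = u*(u - 3)*(u - 1)*(u - 2)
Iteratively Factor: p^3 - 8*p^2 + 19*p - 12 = (p - 4)*(p^2 - 4*p + 3) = (p - 4)*(p - 3)*(p - 1)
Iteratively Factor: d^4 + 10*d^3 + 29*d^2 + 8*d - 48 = (d - 1)*(d^3 + 11*d^2 + 40*d + 48) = (d - 1)*(d + 4)*(d^2 + 7*d + 12) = (d - 1)*(d + 4)^2*(d + 3)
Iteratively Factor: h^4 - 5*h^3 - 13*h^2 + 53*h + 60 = (h + 1)*(h^3 - 6*h^2 - 7*h + 60) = (h - 4)*(h + 1)*(h^2 - 2*h - 15) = (h - 5)*(h - 4)*(h + 1)*(h + 3)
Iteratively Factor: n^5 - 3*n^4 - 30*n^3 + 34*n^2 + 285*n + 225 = (n - 5)*(n^4 + 2*n^3 - 20*n^2 - 66*n - 45) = (n - 5)*(n + 3)*(n^3 - n^2 - 17*n - 15) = (n - 5)^2*(n + 3)*(n^2 + 4*n + 3) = (n - 5)^2*(n + 1)*(n + 3)*(n + 3)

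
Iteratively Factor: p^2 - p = (p)*(p - 1)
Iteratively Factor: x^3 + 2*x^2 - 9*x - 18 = (x + 2)*(x^2 - 9) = (x + 2)*(x + 3)*(x - 3)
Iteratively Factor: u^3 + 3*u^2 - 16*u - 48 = (u - 4)*(u^2 + 7*u + 12) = (u - 4)*(u + 4)*(u + 3)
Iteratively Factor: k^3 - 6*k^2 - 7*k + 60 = (k + 3)*(k^2 - 9*k + 20) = (k - 5)*(k + 3)*(k - 4)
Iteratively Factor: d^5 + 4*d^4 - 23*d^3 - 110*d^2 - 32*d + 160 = (d + 4)*(d^4 - 23*d^2 - 18*d + 40) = (d + 2)*(d + 4)*(d^3 - 2*d^2 - 19*d + 20) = (d + 2)*(d + 4)^2*(d^2 - 6*d + 5) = (d - 5)*(d + 2)*(d + 4)^2*(d - 1)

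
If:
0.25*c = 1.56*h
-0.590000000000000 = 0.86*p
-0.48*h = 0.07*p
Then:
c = 0.62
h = 0.10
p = -0.69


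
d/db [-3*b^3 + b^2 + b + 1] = -9*b^2 + 2*b + 1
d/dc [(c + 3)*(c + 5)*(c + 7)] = 3*c^2 + 30*c + 71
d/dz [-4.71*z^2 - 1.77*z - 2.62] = -9.42*z - 1.77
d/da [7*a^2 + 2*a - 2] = 14*a + 2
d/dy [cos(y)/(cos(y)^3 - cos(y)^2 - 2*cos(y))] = (2*cos(y) - 1)*sin(y)/(sin(y)^2 + cos(y) + 1)^2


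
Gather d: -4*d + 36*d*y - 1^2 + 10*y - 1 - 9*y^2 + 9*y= d*(36*y - 4) - 9*y^2 + 19*y - 2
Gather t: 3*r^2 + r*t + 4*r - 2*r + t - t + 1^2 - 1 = 3*r^2 + r*t + 2*r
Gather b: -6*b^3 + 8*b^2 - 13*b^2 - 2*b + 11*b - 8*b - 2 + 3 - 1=-6*b^3 - 5*b^2 + b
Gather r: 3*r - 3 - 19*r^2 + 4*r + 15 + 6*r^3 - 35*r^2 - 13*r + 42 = 6*r^3 - 54*r^2 - 6*r + 54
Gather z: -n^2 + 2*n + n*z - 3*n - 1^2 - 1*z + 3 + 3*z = -n^2 - n + z*(n + 2) + 2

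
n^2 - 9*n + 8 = (n - 8)*(n - 1)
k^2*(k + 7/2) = k^3 + 7*k^2/2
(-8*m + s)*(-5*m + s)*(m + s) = 40*m^3 + 27*m^2*s - 12*m*s^2 + s^3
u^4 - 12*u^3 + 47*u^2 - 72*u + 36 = (u - 6)*(u - 3)*(u - 2)*(u - 1)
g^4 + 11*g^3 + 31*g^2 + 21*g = g*(g + 1)*(g + 3)*(g + 7)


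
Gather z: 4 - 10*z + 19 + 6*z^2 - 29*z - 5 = 6*z^2 - 39*z + 18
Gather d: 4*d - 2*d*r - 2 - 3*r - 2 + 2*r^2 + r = d*(4 - 2*r) + 2*r^2 - 2*r - 4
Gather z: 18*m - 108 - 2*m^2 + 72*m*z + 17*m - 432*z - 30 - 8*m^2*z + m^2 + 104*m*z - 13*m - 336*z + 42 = -m^2 + 22*m + z*(-8*m^2 + 176*m - 768) - 96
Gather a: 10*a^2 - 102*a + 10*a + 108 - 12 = 10*a^2 - 92*a + 96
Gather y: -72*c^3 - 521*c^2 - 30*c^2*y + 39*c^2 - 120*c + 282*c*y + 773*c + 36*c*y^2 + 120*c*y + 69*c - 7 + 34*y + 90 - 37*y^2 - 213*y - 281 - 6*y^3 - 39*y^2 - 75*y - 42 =-72*c^3 - 482*c^2 + 722*c - 6*y^3 + y^2*(36*c - 76) + y*(-30*c^2 + 402*c - 254) - 240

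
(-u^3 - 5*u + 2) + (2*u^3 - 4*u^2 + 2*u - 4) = u^3 - 4*u^2 - 3*u - 2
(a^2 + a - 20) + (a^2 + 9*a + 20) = 2*a^2 + 10*a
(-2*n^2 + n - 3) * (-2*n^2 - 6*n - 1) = 4*n^4 + 10*n^3 + 2*n^2 + 17*n + 3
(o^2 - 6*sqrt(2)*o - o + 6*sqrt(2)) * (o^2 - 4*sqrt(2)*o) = o^4 - 10*sqrt(2)*o^3 - o^3 + 10*sqrt(2)*o^2 + 48*o^2 - 48*o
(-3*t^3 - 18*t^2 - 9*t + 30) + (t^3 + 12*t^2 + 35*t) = -2*t^3 - 6*t^2 + 26*t + 30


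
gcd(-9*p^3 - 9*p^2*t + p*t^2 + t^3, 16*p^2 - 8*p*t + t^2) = 1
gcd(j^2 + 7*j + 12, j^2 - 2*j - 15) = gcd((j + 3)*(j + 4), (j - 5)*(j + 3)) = j + 3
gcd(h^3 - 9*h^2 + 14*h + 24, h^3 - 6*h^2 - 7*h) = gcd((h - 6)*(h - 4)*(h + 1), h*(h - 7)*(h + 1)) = h + 1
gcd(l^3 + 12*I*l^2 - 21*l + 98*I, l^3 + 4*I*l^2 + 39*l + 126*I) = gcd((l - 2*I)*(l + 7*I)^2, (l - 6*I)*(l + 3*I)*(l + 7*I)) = l + 7*I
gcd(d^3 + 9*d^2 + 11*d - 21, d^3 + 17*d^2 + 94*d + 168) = d + 7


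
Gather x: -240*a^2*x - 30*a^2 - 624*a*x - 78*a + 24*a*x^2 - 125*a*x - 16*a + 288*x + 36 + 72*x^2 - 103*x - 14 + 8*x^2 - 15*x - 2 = -30*a^2 - 94*a + x^2*(24*a + 80) + x*(-240*a^2 - 749*a + 170) + 20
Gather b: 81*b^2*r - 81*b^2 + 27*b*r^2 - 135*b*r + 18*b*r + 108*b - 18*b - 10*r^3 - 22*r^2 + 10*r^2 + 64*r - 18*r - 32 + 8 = b^2*(81*r - 81) + b*(27*r^2 - 117*r + 90) - 10*r^3 - 12*r^2 + 46*r - 24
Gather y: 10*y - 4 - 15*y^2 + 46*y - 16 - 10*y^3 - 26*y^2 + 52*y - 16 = -10*y^3 - 41*y^2 + 108*y - 36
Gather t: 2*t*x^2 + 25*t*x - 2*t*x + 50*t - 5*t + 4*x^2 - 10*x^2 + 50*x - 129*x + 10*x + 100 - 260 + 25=t*(2*x^2 + 23*x + 45) - 6*x^2 - 69*x - 135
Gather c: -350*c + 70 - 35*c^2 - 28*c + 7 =-35*c^2 - 378*c + 77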